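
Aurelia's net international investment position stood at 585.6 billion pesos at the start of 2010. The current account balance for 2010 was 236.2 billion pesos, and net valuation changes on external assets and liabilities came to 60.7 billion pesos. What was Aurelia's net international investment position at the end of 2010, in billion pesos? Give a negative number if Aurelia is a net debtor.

Change in NIIP = current account + net valuation change = 236.2 + 60.7 = 296.9
End-of-year NIIP = 585.6 + 296.9 = 882.5

882.5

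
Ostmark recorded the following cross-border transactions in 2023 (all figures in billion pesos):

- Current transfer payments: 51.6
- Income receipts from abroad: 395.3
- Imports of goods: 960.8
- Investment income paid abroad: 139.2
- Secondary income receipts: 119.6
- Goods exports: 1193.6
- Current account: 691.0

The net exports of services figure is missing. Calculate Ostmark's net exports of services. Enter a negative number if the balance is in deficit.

134.1

Current account = goods balance + services balance + net primary income + net secondary income
Sum of the known components = 556.9
Net exports of services = CA - (known components) = 691.0 - 556.9 = 134.1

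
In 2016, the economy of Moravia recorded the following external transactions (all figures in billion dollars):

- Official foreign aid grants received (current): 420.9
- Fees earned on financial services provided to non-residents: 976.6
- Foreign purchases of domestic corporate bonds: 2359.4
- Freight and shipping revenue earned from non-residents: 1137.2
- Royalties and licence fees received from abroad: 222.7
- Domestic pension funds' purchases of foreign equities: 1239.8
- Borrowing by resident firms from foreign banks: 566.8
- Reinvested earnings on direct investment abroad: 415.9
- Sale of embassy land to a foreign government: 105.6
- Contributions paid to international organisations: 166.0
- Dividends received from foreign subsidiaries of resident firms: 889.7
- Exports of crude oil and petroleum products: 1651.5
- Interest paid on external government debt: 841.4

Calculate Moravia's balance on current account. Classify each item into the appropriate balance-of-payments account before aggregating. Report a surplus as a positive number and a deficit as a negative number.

Goods: 1651.5
Services: 976.6 + 1137.2 + 222.7 = 2336.5
Primary income: -841.4 + 415.9 + 889.7 = 464.2
Secondary income: 420.9 - 166.0 = 254.9
Current account = 1651.5 + 2336.5 + 464.2 + 254.9 = 4707.1
(Excluded from the current account — financial account: foreign purchases of domestic corporate bonds 2359.4, domestic pension funds' purchases of foreign equities 1239.8, borrowing by resident firms from foreign banks 566.8; capital account: sale of embassy land to a foreign government 105.6.)

4707.1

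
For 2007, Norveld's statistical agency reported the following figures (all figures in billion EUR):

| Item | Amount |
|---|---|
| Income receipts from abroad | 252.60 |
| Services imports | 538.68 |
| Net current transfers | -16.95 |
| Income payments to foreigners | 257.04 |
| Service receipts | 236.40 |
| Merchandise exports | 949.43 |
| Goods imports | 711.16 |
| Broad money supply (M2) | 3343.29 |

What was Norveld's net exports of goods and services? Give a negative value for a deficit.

Goods balance = 949.43 - 711.16 = 238.27
Services balance = 236.40 - 538.68 = -302.28
Trade balance (goods + services) = 238.27 + (-302.28) = -64.01

-64.01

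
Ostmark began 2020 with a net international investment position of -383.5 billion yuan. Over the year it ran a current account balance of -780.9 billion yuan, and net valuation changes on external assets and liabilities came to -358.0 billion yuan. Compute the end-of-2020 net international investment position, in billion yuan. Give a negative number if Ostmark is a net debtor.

Change in NIIP = current account + net valuation change = -780.9 + (-358.0) = -1138.9
End-of-year NIIP = -383.5 + (-1138.9) = -1522.4

-1522.4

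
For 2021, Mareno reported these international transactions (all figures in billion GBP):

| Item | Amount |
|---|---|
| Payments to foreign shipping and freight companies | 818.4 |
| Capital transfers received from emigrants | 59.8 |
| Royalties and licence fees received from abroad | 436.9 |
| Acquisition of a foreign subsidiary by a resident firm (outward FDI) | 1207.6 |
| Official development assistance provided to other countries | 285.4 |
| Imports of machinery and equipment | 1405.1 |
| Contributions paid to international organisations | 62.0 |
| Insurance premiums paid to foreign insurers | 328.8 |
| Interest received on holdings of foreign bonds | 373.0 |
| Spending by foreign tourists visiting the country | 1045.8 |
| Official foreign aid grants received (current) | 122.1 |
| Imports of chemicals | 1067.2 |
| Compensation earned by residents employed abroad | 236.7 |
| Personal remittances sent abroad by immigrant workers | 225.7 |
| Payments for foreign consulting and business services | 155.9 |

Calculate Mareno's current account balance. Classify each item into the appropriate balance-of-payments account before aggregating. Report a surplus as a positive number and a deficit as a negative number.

-2134.0

Goods: -1067.2 - 1405.1 = -2472.3
Services: -818.4 - 328.8 + 436.9 - 155.9 + 1045.8 = 179.6
Primary income: 236.7 + 373.0 = 609.7
Secondary income: -225.7 - 62.0 + 122.1 - 285.4 = -451.0
Current account = (-2472.3) + 179.6 + 609.7 + (-451.0) = -2134.0
(Excluded from the current account — capital account: capital transfers received from emigrants 59.8; financial account: acquisition of a foreign subsidiary by a resident firm (outward FDI) 1207.6.)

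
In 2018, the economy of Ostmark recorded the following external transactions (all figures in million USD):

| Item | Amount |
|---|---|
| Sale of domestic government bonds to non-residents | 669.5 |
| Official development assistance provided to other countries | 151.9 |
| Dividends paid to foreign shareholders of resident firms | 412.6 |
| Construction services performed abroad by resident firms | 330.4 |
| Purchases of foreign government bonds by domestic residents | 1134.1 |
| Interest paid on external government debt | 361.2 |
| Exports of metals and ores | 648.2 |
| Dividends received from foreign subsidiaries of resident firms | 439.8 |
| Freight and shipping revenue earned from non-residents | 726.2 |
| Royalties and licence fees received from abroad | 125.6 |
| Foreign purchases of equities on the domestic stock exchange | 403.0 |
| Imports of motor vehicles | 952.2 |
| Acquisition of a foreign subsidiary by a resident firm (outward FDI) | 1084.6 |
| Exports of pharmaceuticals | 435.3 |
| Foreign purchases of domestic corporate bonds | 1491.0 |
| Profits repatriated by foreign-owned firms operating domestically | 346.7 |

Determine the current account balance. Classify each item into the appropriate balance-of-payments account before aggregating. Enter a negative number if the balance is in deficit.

Goods: 435.3 + 648.2 - 952.2 = 131.3
Services: 330.4 + 726.2 + 125.6 = 1182.2
Primary income: -412.6 - 361.2 - 346.7 + 439.8 = -680.7
Secondary income: -151.9
Current account = 131.3 + 1182.2 + (-680.7) + (-151.9) = 480.9
(Excluded from the current account — financial account: sale of domestic government bonds to non-residents 669.5, purchases of foreign government bonds by domestic residents 1134.1, foreign purchases of equities on the domestic stock exchange 403.0, acquisition of a foreign subsidiary by a resident firm (outward FDI) 1084.6, foreign purchases of domestic corporate bonds 1491.0.)

480.9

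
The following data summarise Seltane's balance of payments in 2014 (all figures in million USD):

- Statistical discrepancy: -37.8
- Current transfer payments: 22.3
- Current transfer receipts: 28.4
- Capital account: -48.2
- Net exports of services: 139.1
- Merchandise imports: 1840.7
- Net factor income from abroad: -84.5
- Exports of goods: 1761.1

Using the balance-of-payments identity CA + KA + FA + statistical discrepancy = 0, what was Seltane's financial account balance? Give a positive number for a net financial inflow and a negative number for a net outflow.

Goods balance = 1761.1 - 1840.7 = -79.6
Services balance = 139.1
Trade balance (goods + services) = -79.6 + 139.1 = 59.5
Net primary income = -84.5
Net secondary income = 28.4 - 22.3 = 6.1
Current account = 59.5 + (-84.5) + 6.1 = -18.9
Financial account = -(-18.9 + (-48.2) + (-37.8)) = 104.9

104.9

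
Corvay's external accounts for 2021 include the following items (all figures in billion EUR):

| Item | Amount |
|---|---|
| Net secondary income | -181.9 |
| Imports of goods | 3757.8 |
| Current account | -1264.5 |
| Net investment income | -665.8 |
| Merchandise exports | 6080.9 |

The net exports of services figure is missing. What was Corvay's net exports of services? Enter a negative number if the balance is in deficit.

Current account = goods balance + services balance + net primary income + net secondary income
Sum of the known components = 1475.4
Net exports of services = CA - (known components) = -1264.5 - 1475.4 = -2739.9

-2739.9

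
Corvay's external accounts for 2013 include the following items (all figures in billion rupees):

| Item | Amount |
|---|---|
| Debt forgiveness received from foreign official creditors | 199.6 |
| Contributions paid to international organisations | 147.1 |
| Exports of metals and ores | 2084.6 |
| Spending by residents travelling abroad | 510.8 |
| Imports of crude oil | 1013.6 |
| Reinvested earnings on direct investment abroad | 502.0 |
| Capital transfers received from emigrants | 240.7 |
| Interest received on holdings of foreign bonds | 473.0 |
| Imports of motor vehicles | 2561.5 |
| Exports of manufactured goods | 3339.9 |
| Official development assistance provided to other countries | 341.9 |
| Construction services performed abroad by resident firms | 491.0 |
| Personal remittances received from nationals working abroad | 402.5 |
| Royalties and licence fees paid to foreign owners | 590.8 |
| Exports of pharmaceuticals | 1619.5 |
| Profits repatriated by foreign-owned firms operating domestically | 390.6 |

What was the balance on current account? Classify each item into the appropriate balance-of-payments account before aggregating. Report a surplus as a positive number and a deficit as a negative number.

3356.2

Goods: 2084.6 - 2561.5 + 3339.9 + 1619.5 - 1013.6 = 3468.9
Services: -590.8 - 510.8 + 491.0 = -610.6
Primary income: 473.0 + 502.0 - 390.6 = 584.4
Secondary income: -147.1 - 341.9 + 402.5 = -86.5
Current account = 3468.9 + (-610.6) + 584.4 + (-86.5) = 3356.2
(Excluded from the current account — capital account: debt forgiveness received from foreign official creditors 199.6, capital transfers received from emigrants 240.7.)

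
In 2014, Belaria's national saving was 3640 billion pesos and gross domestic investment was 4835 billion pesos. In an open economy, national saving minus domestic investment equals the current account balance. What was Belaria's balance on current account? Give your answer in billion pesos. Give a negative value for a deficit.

-1195

CA = S - I = 3640 - 4835 = -1195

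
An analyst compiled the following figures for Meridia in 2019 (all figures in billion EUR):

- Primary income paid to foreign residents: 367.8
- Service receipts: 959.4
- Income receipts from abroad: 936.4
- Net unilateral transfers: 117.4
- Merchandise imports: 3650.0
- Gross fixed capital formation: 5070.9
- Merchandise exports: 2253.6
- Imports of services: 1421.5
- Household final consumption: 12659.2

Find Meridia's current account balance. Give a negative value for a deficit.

-1172.5

Goods balance = 2253.6 - 3650.0 = -1396.4
Services balance = 959.4 - 1421.5 = -462.1
Trade balance (goods + services) = -1396.4 + (-462.1) = -1858.5
Net primary income = 936.4 - 367.8 = 568.6
Net secondary income = 117.4
Current account = -1858.5 + 568.6 + 117.4 = -1172.5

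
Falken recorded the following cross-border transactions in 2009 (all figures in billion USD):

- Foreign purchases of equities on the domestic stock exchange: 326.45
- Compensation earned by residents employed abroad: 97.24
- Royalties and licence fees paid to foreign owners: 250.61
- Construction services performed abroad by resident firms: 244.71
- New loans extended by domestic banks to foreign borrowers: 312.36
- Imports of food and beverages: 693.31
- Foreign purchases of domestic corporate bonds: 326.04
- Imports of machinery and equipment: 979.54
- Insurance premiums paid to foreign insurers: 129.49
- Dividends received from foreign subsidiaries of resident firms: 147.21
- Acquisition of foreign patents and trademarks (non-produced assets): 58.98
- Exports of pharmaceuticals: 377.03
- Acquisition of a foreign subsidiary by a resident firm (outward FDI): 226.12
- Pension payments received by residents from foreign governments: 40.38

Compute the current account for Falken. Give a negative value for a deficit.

Goods: 377.03 - 979.54 - 693.31 = -1295.82
Services: -250.61 + 244.71 - 129.49 = -135.39
Primary income: 147.21 + 97.24 = 244.45
Secondary income: 40.38
Current account = (-1295.82) + (-135.39) + 244.45 + 40.38 = -1146.38
(Excluded from the current account — financial account: foreign purchases of equities on the domestic stock exchange 326.45, new loans extended by domestic banks to foreign borrowers 312.36, foreign purchases of domestic corporate bonds 326.04, acquisition of a foreign subsidiary by a resident firm (outward FDI) 226.12; capital account: acquisition of foreign patents and trademarks (non-produced assets) 58.98.)

-1146.38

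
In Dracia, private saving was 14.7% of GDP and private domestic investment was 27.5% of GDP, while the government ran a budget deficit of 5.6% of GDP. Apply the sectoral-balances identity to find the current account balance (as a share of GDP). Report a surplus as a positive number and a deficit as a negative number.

-18.4

By the sectoral-balances identity, CA = (S_private - I) + (T - G).
Private balance = 14.7 - 27.5 = -12.8
Government balance (T - G) = -5.6
CA = -12.8 + (-5.6) = -18.4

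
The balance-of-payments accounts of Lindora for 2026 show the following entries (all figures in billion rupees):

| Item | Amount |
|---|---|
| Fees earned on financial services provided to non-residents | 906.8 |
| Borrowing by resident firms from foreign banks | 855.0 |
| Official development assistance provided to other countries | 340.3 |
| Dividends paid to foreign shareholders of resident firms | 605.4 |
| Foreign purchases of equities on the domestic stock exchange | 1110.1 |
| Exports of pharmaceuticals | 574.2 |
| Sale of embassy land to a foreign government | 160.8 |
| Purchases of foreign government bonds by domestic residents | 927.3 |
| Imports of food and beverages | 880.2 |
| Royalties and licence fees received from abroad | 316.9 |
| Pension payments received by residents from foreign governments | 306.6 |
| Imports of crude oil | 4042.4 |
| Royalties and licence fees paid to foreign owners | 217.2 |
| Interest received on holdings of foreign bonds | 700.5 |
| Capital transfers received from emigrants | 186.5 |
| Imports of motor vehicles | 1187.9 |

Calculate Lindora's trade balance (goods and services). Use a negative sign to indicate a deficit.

-4529.8

Goods: 574.2 - 4042.4 - 1187.9 - 880.2 = -5536.3
Services: -217.2 + 316.9 + 906.8 = 1006.5
Trade balance = -5536.3 + 1006.5 = -4529.8
(Excluded from the trade balance — financial account: borrowing by resident firms from foreign banks 855.0, foreign purchases of equities on the domestic stock exchange 1110.1, purchases of foreign government bonds by domestic residents 927.3; secondary income: official development assistance provided to other countries 340.3, pension payments received by residents from foreign governments 306.6; primary income: dividends paid to foreign shareholders of resident firms 605.4, interest received on holdings of foreign bonds 700.5; capital account: sale of embassy land to a foreign government 160.8, capital transfers received from emigrants 186.5.)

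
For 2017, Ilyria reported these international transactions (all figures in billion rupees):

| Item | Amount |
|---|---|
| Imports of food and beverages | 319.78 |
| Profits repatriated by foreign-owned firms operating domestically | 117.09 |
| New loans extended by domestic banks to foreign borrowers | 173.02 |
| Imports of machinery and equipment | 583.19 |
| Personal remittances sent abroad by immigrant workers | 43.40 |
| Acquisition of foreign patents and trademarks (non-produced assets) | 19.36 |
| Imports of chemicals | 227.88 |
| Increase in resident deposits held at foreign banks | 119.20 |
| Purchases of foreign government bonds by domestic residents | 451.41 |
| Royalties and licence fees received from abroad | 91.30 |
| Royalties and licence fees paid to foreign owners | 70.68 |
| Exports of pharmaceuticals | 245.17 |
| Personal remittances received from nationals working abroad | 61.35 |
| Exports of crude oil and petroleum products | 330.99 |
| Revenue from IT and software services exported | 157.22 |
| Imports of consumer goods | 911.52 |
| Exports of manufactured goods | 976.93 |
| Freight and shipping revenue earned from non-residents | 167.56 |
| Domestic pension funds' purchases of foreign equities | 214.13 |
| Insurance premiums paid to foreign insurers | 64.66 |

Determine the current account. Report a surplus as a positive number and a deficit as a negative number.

Goods: -583.19 - 911.52 + 976.93 - 227.88 - 319.78 + 330.99 + 245.17 = -489.28
Services: 157.22 - 64.66 - 70.68 + 167.56 + 91.30 = 280.74
Primary income: -117.09
Secondary income: 61.35 - 43.40 = 17.95
Current account = (-489.28) + 280.74 + (-117.09) + 17.95 = -307.68
(Excluded from the current account — financial account: new loans extended by domestic banks to foreign borrowers 173.02, increase in resident deposits held at foreign banks 119.20, purchases of foreign government bonds by domestic residents 451.41, domestic pension funds' purchases of foreign equities 214.13; capital account: acquisition of foreign patents and trademarks (non-produced assets) 19.36.)

-307.68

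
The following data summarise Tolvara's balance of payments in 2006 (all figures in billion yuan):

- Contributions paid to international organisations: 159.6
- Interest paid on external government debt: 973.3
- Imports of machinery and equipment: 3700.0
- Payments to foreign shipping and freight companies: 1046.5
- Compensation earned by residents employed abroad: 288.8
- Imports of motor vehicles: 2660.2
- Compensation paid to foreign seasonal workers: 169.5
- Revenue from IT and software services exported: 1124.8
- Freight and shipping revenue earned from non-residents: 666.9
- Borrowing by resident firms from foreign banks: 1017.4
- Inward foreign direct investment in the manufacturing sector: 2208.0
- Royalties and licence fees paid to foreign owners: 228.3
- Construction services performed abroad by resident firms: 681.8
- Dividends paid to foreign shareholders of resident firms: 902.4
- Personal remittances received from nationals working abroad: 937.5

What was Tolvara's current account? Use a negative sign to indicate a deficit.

Goods: -3700.0 - 2660.2 = -6360.2
Services: -228.3 + 1124.8 + 681.8 - 1046.5 + 666.9 = 1198.7
Primary income: 288.8 - 973.3 - 169.5 - 902.4 = -1756.4
Secondary income: 937.5 - 159.6 = 777.9
Current account = (-6360.2) + 1198.7 + (-1756.4) + 777.9 = -6140.0
(Excluded from the current account — financial account: borrowing by resident firms from foreign banks 1017.4, inward foreign direct investment in the manufacturing sector 2208.0.)

-6140.0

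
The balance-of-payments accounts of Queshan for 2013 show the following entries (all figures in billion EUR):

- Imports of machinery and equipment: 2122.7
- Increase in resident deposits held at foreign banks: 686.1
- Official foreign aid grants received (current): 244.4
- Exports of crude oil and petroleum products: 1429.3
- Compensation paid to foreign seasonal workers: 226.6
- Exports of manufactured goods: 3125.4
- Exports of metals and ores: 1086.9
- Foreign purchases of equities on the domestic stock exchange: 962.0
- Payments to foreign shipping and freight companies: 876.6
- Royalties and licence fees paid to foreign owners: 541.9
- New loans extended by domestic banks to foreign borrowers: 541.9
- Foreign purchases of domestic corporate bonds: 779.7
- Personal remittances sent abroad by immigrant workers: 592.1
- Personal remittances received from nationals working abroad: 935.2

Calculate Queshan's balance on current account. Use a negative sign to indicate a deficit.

Goods: 3125.4 + 1086.9 - 2122.7 + 1429.3 = 3518.9
Services: -541.9 - 876.6 = -1418.5
Primary income: -226.6
Secondary income: 935.2 + 244.4 - 592.1 = 587.5
Current account = 3518.9 + (-1418.5) + (-226.6) + 587.5 = 2461.3
(Excluded from the current account — financial account: increase in resident deposits held at foreign banks 686.1, foreign purchases of equities on the domestic stock exchange 962.0, new loans extended by domestic banks to foreign borrowers 541.9, foreign purchases of domestic corporate bonds 779.7.)

2461.3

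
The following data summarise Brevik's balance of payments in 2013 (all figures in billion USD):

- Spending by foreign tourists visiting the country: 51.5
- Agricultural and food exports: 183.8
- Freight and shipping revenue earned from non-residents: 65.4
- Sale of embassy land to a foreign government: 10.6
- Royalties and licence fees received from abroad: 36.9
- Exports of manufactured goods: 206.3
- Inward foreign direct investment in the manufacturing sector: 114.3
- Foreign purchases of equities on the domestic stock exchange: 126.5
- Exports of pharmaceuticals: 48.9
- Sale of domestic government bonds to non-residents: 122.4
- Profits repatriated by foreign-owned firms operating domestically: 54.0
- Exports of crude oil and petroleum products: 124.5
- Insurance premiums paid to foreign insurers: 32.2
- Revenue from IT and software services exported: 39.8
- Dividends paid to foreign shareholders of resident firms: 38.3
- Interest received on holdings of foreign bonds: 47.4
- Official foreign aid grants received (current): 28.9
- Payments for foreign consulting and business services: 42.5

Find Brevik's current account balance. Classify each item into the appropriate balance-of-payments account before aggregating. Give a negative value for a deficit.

666.4

Goods: 124.5 + 48.9 + 206.3 + 183.8 = 563.5
Services: -32.2 - 42.5 + 51.5 + 36.9 + 65.4 + 39.8 = 118.9
Primary income: 47.4 - 54.0 - 38.3 = -44.9
Secondary income: 28.9
Current account = 563.5 + 118.9 + (-44.9) + 28.9 = 666.4
(Excluded from the current account — capital account: sale of embassy land to a foreign government 10.6; financial account: inward foreign direct investment in the manufacturing sector 114.3, foreign purchases of equities on the domestic stock exchange 126.5, sale of domestic government bonds to non-residents 122.4.)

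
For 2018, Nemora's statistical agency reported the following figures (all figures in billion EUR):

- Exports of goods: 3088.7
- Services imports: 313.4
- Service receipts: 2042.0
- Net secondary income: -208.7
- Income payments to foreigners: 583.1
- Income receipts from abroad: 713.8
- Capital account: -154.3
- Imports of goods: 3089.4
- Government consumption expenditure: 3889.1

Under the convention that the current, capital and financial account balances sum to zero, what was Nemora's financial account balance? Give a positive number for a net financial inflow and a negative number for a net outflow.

Goods balance = 3088.7 - 3089.4 = -0.7
Services balance = 2042.0 - 313.4 = 1728.6
Trade balance (goods + services) = -0.7 + 1728.6 = 1727.9
Net primary income = 713.8 - 583.1 = 130.7
Net secondary income = -208.7
Current account = 1727.9 + 130.7 + (-208.7) = 1649.9
Financial account = -(1649.9 + (-154.3)) = -1495.6

-1495.6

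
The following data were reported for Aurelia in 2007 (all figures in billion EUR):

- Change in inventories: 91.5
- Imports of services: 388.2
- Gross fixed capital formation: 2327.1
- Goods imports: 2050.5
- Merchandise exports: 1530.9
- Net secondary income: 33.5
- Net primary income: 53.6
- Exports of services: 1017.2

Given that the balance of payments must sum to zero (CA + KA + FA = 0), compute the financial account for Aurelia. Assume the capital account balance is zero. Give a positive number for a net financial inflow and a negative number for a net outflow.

Goods balance = 1530.9 - 2050.5 = -519.6
Services balance = 1017.2 - 388.2 = 629.0
Trade balance (goods + services) = -519.6 + 629.0 = 109.4
Net primary income = 53.6
Net secondary income = 33.5
Current account = 109.4 + 53.6 + 33.5 = 196.5
Financial account = -(196.5) = -196.5

-196.5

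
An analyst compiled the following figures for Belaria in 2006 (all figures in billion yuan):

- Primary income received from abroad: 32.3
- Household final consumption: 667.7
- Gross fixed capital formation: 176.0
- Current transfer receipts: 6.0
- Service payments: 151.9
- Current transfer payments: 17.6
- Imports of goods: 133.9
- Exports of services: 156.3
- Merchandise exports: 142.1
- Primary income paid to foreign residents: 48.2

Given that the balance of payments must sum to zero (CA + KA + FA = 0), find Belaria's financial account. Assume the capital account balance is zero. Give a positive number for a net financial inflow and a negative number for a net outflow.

14.9

Goods balance = 142.1 - 133.9 = 8.2
Services balance = 156.3 - 151.9 = 4.4
Trade balance (goods + services) = 8.2 + 4.4 = 12.6
Net primary income = 32.3 - 48.2 = -15.9
Net secondary income = 6.0 - 17.6 = -11.6
Current account = 12.6 + (-15.9) + (-11.6) = -14.9
Financial account = -(-14.9) = 14.9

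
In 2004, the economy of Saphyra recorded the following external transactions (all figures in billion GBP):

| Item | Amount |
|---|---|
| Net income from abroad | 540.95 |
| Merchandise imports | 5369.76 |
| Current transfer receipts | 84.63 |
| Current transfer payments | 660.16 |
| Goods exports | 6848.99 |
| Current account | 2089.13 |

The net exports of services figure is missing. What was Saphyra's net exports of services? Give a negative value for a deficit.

Current account = goods balance + services balance + net primary income + net secondary income
Sum of the known components = 1444.65
Net exports of services = CA - (known components) = 2089.13 - 1444.65 = 644.48

644.48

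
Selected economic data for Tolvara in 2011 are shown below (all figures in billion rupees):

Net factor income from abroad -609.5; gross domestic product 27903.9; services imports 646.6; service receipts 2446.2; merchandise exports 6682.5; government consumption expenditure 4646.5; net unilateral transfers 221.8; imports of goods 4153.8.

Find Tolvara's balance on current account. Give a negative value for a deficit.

3940.6

Goods balance = 6682.5 - 4153.8 = 2528.7
Services balance = 2446.2 - 646.6 = 1799.6
Trade balance (goods + services) = 2528.7 + 1799.6 = 4328.3
Net primary income = -609.5
Net secondary income = 221.8
Current account = 4328.3 + (-609.5) + 221.8 = 3940.6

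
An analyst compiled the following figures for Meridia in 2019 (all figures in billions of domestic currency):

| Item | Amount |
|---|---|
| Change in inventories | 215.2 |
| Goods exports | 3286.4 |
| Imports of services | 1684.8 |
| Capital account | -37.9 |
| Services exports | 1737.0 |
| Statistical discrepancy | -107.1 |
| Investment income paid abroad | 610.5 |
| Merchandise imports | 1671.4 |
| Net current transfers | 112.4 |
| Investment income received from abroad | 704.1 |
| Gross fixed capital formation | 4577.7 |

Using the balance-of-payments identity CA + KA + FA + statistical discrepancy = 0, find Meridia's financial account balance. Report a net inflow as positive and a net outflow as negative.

-1728.2

Goods balance = 3286.4 - 1671.4 = 1615.0
Services balance = 1737.0 - 1684.8 = 52.2
Trade balance (goods + services) = 1615.0 + 52.2 = 1667.2
Net primary income = 704.1 - 610.5 = 93.6
Net secondary income = 112.4
Current account = 1667.2 + 93.6 + 112.4 = 1873.2
Financial account = -(1873.2 + (-37.9) + (-107.1)) = -1728.2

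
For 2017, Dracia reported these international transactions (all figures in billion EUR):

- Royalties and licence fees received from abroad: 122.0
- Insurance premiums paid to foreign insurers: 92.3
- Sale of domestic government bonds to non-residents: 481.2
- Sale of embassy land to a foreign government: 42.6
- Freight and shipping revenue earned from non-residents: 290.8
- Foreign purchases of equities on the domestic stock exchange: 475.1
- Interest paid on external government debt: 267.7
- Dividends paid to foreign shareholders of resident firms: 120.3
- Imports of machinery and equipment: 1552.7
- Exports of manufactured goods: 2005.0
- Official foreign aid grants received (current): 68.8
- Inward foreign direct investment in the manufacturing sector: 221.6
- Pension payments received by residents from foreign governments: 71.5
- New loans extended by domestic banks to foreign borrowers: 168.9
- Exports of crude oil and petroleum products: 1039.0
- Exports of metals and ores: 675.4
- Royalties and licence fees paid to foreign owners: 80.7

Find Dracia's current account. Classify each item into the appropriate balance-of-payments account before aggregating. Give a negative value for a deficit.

2158.8

Goods: 675.4 + 2005.0 - 1552.7 + 1039.0 = 2166.7
Services: 122.0 - 80.7 + 290.8 - 92.3 = 239.8
Primary income: -267.7 - 120.3 = -388.0
Secondary income: 71.5 + 68.8 = 140.3
Current account = 2166.7 + 239.8 + (-388.0) + 140.3 = 2158.8
(Excluded from the current account — financial account: sale of domestic government bonds to non-residents 481.2, foreign purchases of equities on the domestic stock exchange 475.1, inward foreign direct investment in the manufacturing sector 221.6, new loans extended by domestic banks to foreign borrowers 168.9; capital account: sale of embassy land to a foreign government 42.6.)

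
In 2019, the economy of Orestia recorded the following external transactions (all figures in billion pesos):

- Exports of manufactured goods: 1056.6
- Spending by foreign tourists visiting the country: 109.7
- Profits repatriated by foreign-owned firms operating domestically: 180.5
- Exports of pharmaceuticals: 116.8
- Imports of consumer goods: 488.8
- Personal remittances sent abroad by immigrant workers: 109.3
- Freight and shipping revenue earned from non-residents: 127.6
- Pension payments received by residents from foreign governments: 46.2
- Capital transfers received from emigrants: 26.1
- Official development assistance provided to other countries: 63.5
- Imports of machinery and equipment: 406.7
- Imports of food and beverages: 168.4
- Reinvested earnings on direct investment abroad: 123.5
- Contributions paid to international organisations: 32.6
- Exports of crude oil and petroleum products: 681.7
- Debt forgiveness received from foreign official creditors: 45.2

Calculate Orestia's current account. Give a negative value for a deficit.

Goods: 116.8 - 406.7 - 168.4 - 488.8 + 1056.6 + 681.7 = 791.2
Services: 127.6 + 109.7 = 237.3
Primary income: -180.5 + 123.5 = -57.0
Secondary income: -32.6 - 63.5 + 46.2 - 109.3 = -159.2
Current account = 791.2 + 237.3 + (-57.0) + (-159.2) = 812.3
(Excluded from the current account — capital account: capital transfers received from emigrants 26.1, debt forgiveness received from foreign official creditors 45.2.)

812.3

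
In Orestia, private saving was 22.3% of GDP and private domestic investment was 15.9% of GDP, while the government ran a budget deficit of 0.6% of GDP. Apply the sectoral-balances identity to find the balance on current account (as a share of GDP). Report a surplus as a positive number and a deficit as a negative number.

By the sectoral-balances identity, CA = (S_private - I) + (T - G).
Private balance = 22.3 - 15.9 = 6.4
Government balance (T - G) = -0.6
CA = 6.4 + (-0.6) = 5.8

5.8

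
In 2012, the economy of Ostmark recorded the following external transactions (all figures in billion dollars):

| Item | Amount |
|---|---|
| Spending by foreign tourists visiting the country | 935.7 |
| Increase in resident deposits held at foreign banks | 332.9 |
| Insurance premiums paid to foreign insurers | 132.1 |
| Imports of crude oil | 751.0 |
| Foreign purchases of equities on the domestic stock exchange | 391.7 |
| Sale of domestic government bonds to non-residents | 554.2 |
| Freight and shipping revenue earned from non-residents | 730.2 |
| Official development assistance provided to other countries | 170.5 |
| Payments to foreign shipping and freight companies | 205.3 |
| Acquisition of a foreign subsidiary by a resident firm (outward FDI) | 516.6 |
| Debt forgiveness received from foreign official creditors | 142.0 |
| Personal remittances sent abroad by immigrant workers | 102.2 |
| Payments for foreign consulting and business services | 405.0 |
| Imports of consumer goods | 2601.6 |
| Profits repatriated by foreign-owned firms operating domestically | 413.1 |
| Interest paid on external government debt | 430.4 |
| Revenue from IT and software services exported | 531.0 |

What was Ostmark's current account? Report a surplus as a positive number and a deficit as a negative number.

Goods: -751.0 - 2601.6 = -3352.6
Services: 730.2 - 205.3 - 405.0 + 935.7 - 132.1 + 531.0 = 1454.5
Primary income: -413.1 - 430.4 = -843.5
Secondary income: -170.5 - 102.2 = -272.7
Current account = (-3352.6) + 1454.5 + (-843.5) + (-272.7) = -3014.3
(Excluded from the current account — financial account: increase in resident deposits held at foreign banks 332.9, foreign purchases of equities on the domestic stock exchange 391.7, sale of domestic government bonds to non-residents 554.2, acquisition of a foreign subsidiary by a resident firm (outward FDI) 516.6; capital account: debt forgiveness received from foreign official creditors 142.0.)

-3014.3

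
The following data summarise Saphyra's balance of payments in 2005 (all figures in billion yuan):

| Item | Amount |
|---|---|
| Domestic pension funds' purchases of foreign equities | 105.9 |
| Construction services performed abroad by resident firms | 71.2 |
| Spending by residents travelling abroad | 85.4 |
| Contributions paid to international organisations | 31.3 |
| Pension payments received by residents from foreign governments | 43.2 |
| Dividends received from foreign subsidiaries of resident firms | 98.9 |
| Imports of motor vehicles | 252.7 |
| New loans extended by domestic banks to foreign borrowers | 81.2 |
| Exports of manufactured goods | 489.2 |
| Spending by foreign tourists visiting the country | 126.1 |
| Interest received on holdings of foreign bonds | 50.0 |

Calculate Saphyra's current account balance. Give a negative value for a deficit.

Goods: -252.7 + 489.2 = 236.5
Services: -85.4 + 71.2 + 126.1 = 111.9
Primary income: 98.9 + 50.0 = 148.9
Secondary income: 43.2 - 31.3 = 11.9
Current account = 236.5 + 111.9 + 148.9 + 11.9 = 509.2
(Excluded from the current account — financial account: domestic pension funds' purchases of foreign equities 105.9, new loans extended by domestic banks to foreign borrowers 81.2.)

509.2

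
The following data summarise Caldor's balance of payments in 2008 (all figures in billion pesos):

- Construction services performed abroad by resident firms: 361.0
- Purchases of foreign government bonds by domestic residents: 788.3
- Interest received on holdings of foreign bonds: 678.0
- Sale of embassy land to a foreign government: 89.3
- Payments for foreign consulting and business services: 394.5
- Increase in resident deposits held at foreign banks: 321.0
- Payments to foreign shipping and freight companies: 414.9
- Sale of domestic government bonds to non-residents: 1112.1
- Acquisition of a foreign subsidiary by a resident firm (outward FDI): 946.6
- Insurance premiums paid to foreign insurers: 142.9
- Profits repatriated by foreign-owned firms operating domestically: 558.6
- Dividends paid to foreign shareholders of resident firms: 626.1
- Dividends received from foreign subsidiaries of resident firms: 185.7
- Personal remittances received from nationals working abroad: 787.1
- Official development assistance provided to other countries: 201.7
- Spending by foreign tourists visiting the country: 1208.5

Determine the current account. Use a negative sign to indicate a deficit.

881.6

Services: -394.5 - 142.9 + 361.0 + 1208.5 - 414.9 = 617.2
Primary income: -626.1 + 678.0 - 558.6 + 185.7 = -321.0
Secondary income: 787.1 - 201.7 = 585.4
Current account = 617.2 + (-321.0) + 585.4 = 881.6
(Excluded from the current account — financial account: purchases of foreign government bonds by domestic residents 788.3, increase in resident deposits held at foreign banks 321.0, sale of domestic government bonds to non-residents 1112.1, acquisition of a foreign subsidiary by a resident firm (outward FDI) 946.6; capital account: sale of embassy land to a foreign government 89.3.)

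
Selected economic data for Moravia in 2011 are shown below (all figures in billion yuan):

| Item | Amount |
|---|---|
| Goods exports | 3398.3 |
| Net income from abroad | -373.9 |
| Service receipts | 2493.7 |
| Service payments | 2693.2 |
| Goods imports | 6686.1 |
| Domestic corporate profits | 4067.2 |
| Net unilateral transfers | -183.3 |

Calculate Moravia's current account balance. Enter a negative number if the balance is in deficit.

Goods balance = 3398.3 - 6686.1 = -3287.8
Services balance = 2493.7 - 2693.2 = -199.5
Trade balance (goods + services) = -3287.8 + (-199.5) = -3487.3
Net primary income = -373.9
Net secondary income = -183.3
Current account = -3487.3 + (-373.9) + (-183.3) = -4044.5

-4044.5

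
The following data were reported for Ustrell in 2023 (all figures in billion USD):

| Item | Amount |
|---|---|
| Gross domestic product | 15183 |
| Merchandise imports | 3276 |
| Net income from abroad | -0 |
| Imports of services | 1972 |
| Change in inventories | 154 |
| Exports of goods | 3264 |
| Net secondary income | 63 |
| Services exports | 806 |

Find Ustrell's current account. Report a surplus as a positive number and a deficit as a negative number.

Goods balance = 3264 - 3276 = -12
Services balance = 806 - 1972 = -1166
Trade balance (goods + services) = -12 + (-1166) = -1178
Net primary income = -0
Net secondary income = 63
Current account = -1178 + -0 + 63 = -1115

-1115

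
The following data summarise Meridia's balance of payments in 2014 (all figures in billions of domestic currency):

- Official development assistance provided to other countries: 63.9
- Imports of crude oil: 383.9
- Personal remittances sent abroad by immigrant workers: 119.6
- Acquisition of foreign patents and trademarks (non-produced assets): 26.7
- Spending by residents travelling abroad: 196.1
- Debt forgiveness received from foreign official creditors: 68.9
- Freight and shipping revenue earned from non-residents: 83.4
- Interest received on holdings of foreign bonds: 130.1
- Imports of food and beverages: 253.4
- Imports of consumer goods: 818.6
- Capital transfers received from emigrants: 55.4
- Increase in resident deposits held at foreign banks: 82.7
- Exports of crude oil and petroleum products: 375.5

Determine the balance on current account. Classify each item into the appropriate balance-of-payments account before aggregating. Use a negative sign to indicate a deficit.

-1246.5

Goods: -383.9 - 818.6 - 253.4 + 375.5 = -1080.4
Services: 83.4 - 196.1 = -112.7
Primary income: 130.1
Secondary income: -63.9 - 119.6 = -183.5
Current account = (-1080.4) + (-112.7) + 130.1 + (-183.5) = -1246.5
(Excluded from the current account — capital account: acquisition of foreign patents and trademarks (non-produced assets) 26.7, debt forgiveness received from foreign official creditors 68.9, capital transfers received from emigrants 55.4; financial account: increase in resident deposits held at foreign banks 82.7.)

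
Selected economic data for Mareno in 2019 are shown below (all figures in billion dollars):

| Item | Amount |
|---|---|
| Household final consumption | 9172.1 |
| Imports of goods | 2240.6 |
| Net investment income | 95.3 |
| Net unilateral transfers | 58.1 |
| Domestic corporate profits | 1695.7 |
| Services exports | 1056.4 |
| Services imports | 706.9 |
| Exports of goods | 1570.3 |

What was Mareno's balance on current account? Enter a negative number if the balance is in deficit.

Goods balance = 1570.3 - 2240.6 = -670.3
Services balance = 1056.4 - 706.9 = 349.5
Trade balance (goods + services) = -670.3 + 349.5 = -320.8
Net primary income = 95.3
Net secondary income = 58.1
Current account = -320.8 + 95.3 + 58.1 = -167.4

-167.4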